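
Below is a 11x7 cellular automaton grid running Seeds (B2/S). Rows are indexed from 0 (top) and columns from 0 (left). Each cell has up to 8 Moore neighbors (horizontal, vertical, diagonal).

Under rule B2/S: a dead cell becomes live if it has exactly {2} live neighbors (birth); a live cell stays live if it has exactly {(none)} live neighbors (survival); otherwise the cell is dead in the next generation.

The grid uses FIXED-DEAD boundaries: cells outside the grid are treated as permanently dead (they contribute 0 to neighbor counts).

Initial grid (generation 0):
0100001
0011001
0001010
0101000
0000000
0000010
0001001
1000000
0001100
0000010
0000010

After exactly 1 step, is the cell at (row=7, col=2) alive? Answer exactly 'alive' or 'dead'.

Simulating step by step:
Generation 0 (given above): 17 live cells
Generation 1: 18 live cells
0001010
0100000
0100001
0000000
0010100
0000101
0000110
0010010
0000010
0001001
0000101

Cell (7,2) at generation 1: 1 -> alive

Answer: alive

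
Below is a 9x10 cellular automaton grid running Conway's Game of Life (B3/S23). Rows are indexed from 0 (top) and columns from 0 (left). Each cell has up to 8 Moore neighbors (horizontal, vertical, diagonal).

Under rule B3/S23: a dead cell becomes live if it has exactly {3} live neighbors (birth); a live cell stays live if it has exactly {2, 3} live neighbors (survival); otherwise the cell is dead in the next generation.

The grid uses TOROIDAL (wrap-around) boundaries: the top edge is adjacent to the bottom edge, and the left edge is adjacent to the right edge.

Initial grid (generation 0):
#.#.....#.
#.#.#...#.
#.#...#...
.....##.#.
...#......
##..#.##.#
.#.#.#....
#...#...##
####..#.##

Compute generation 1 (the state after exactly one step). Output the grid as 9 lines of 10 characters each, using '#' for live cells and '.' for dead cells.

Simulating step by step:
Generation 0 (given above): 34 live cells
Generation 1: 31 live cells
(generation 1 grid is the final answer)

Answer: ........#.
#.#....#..
...#..#...
.....###..
#...#...##
##.####...
.###.###..
....##.##.
..##......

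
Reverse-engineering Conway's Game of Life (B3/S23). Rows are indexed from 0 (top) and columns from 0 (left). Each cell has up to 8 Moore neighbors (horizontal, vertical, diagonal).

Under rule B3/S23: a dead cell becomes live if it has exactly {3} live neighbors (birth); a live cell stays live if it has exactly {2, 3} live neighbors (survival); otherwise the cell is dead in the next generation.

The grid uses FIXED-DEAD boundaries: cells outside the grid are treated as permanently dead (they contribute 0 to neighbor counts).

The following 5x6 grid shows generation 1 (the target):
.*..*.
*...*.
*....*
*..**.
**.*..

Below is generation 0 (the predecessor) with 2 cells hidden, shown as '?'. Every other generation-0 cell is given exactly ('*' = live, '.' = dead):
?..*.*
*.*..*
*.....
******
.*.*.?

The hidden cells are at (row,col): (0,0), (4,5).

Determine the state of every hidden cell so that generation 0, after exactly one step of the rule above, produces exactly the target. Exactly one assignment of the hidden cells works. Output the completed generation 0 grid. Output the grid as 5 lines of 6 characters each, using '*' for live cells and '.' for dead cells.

Hidden generation-0 cells (in order): (0,0), (4,5).
A hidden cell only influences target cells in its own 3x3 neighborhood. Try each of the 2^2 = 4 assignments, step the completed generation 0 forward once under B3/S23, and compare with the target:
  (0,0)=. (4,5)=. -> step gives (0,1)='.' but target has '*' -> reject
  (0,0)=. (4,5)=* -> step gives (0,1)='.' but target has '*' -> reject
  (0,0)=* (4,5)=. -> step reproduces the target at every cell -> ACCEPT
  (0,0)=* (4,5)=* -> step gives (3,4)='.' but target has '*' -> reject
Unique solution: (0,0)=live, (4,5)=dead.
Check: live-neighbor counts of every cell in the completed generation 0:
132131
241231
364443
344331
335342
Applying B3/S23 to generation 0 with these counts gives:
.*..*.
*...*.
*....*
*..**.
**.*..
which matches the target exactly.

Answer: *..*.*
*.*..*
*.....
******
.*.*..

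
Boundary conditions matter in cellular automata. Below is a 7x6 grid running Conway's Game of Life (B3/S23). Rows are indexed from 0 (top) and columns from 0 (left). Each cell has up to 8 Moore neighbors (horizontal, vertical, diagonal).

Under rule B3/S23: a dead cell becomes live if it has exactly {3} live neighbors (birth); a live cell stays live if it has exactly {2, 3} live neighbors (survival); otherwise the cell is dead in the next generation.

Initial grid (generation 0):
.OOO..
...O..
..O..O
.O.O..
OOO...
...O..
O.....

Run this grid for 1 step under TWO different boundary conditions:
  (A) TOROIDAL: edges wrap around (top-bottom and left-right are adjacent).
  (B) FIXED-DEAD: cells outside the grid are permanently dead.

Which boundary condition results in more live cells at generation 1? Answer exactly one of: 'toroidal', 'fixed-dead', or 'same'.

Under TOROIDAL boundary, generation 1:
.OOO..
.O.OO.
..OOO.
...O..
OO.O..
O.O...
.O.O..
Population = 17

Under FIXED-DEAD boundary, generation 1:
..OO..
.O.OO.
..OOO.
O..O..
OO.O..
O.O...
......
Population = 15

Comparison: toroidal=17, fixed-dead=15 -> toroidal

Answer: toroidal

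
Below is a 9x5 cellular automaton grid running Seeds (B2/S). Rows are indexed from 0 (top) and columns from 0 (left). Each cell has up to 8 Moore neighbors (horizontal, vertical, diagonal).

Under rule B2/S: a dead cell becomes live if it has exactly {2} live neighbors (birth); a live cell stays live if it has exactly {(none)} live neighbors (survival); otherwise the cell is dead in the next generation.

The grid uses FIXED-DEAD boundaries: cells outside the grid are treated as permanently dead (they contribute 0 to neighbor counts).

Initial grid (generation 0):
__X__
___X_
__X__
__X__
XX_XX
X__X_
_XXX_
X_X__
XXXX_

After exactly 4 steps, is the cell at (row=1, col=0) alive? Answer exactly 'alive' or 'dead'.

Simulating step by step:
Generation 0 (given above): 19 live cells
Generation 1: 7 live cells
___X_
_X___
_X___
X___X
_____
_____
____X
____X
_____
Generation 2: 6 live cells
__X__
X____
__X__
_X___
_____
_____
___X_
___X_
_____
Generation 3: 9 live cells
_X___
__XX_
X____
__X__
_____
_____
__X_X
__X_X
_____
Generation 4: 7 live cells
___X_
X____
_____
_X___
_____
___X_
_X___
_X___
___X_

Cell (1,0) at generation 4: 1 -> alive

Answer: alive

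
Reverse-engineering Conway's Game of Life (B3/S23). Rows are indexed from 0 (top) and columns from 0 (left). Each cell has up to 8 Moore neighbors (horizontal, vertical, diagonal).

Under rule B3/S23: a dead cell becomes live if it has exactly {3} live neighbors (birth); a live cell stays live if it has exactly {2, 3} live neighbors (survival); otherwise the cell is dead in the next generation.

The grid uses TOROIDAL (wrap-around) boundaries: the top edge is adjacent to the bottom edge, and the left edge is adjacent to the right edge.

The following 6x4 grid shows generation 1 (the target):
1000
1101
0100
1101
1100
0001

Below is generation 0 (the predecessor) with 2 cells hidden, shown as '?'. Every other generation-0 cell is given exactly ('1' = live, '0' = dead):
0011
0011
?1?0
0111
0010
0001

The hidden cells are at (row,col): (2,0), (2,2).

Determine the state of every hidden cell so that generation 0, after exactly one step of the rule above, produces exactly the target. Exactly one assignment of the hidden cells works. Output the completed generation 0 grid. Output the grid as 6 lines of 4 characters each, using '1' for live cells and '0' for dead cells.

Hidden generation-0 cells (in order): (2,0), (2,2).
A hidden cell only influences target cells in its own 3x3 neighborhood. Try each of the 2^2 = 4 assignments, step the completed generation 0 forward once under B3/S23, and compare with the target:
  (2,0)=0 (2,2)=0 -> step reproduces the target at every cell -> ACCEPT
  (2,0)=0 (2,2)=1 -> step gives (1,1)='0' but target has '1' -> reject
  (2,0)=1 (2,2)=0 -> step gives (1,0)='0' but target has '1' -> reject
  (2,0)=1 (2,2)=1 -> step gives (1,0)='0' but target has '1' -> reject
Unique solution: (2,0)=dead, (2,2)=dead.
Check: live-neighbor counts of every cell in the completed generation 0:
3244
3343
4364
3342
3344
2243
Applying B3/S23 to generation 0 with these counts gives:
1000
1101
0100
1101
1100
0001
which matches the target exactly.

Answer: 0011
0011
0100
0111
0010
0001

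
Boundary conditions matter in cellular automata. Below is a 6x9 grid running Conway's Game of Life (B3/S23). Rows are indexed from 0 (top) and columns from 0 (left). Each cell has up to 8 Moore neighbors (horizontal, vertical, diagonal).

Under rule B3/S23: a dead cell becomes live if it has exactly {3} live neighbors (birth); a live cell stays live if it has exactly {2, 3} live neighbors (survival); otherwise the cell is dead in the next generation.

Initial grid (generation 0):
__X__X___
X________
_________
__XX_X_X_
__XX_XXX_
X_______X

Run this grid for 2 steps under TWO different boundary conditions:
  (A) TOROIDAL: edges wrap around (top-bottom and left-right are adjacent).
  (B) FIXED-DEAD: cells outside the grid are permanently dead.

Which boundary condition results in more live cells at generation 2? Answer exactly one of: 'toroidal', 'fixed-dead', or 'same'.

Answer: toroidal

Derivation:
Under TOROIDAL boundary, generation 2:
_X_XX__XX
X________
_________
_X_X_____
X____X_X_
_____X_X_
Population = 13

Under FIXED-DEAD boundary, generation 2:
_________
_________
_________
_X_X___XX
_X_X_X__X
__X___XXX
Population = 12

Comparison: toroidal=13, fixed-dead=12 -> toroidal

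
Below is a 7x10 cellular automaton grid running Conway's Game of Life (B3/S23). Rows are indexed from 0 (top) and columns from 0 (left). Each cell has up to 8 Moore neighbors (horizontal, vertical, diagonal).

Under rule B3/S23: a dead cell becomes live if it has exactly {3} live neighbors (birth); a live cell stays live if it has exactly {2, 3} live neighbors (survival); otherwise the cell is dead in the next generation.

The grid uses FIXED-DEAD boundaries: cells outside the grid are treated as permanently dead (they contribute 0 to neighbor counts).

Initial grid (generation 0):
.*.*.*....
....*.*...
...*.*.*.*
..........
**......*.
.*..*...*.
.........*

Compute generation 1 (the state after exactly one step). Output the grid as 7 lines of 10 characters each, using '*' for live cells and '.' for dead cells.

Answer: ....**....
..**..*...
....***...
........*.
**........
**......**
..........

Derivation:
Simulating step by step:
Generation 0 (given above): 16 live cells
Generation 1: 15 live cells
(generation 1 grid is the final answer)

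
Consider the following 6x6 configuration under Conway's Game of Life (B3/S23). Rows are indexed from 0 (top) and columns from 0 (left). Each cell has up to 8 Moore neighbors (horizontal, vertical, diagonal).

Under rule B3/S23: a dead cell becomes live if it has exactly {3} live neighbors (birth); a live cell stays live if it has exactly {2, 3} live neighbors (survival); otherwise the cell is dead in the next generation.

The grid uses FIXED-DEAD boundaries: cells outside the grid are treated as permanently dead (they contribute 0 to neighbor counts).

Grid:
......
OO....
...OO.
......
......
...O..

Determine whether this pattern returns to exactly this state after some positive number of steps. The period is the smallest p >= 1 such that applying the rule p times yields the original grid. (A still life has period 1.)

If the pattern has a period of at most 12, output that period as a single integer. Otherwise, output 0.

Simulating and comparing each generation to the original:
Gen 0 (original, given above): 5 live cells
Gen 1: 0 live cells, differs from original
Gen 2: 0 live cells, differs from original
Gen 3: 0 live cells, differs from original
Gen 4: 0 live cells, differs from original
Gen 5: 0 live cells, differs from original
Gen 6: 0 live cells, differs from original
Gen 7: 0 live cells, differs from original
Gen 8: 0 live cells, differs from original
Gen 9: 0 live cells, differs from original
Gen 10: 0 live cells, differs from original
Gen 11: 0 live cells, differs from original
Gen 12: 0 live cells, differs from original
No period found within 12 steps.

Answer: 0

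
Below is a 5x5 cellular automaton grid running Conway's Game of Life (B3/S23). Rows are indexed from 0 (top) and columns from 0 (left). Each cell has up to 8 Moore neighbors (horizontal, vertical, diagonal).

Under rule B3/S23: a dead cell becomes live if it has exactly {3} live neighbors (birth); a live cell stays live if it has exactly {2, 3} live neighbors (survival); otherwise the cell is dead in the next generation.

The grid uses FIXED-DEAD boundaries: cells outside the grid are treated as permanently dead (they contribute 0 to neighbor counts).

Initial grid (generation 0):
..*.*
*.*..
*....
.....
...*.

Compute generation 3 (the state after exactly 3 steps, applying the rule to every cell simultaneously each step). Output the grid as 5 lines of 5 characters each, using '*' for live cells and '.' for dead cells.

Simulating step by step:
Generation 0 (given above): 6 live cells
Generation 1: 4 live cells
.*.*.
...*.
.*...
.....
.....
Generation 2: 1 live cells
..*..
.....
.....
.....
.....
Generation 3: 0 live cells
(generation 3 grid is the final answer)

Answer: .....
.....
.....
.....
.....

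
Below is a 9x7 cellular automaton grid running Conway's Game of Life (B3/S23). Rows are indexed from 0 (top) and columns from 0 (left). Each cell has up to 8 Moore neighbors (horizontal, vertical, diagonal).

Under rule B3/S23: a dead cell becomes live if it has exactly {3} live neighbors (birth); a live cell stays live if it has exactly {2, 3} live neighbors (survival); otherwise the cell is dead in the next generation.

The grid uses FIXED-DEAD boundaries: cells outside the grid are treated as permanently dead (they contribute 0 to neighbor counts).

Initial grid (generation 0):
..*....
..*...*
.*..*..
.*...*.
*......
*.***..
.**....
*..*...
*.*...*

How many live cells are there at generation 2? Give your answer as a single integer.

Simulating step by step:
Generation 0 (given above): 19 live cells
Generation 1: 20 live cells
.......
.***...
.**..*.
**.....
*.***..
*.**...
*...*..
*..*...
.*.....
Generation 2: 15 live cells
..*....
.*.*...
...*...
*...*..
*...*..
*.*....
*.*.*..
**.....
.......
Population at generation 2: 15

Answer: 15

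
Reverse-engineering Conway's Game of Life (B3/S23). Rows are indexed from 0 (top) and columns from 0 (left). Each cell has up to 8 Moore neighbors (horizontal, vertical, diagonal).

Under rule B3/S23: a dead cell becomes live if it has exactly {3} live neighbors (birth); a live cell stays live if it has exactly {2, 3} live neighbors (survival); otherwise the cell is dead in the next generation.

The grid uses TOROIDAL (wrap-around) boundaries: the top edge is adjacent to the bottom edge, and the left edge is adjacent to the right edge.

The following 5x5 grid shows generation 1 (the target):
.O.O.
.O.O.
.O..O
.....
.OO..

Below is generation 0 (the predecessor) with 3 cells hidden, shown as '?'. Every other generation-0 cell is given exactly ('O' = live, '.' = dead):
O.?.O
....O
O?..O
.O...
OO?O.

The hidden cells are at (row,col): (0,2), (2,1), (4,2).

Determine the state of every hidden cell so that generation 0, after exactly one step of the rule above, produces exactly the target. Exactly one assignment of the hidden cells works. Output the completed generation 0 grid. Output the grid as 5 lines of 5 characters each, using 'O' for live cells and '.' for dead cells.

Hidden generation-0 cells (in order): (0,2), (2,1), (4,2).
A hidden cell only influences target cells in its own 3x3 neighborhood. Try each of the 2^3 = 8 assignments, step the completed generation 0 forward once under B3/S23, and compare with the target:
  (0,2)=. (2,1)=. (4,2)=. -> step gives (1,1)='.' but target has 'O' -> reject
  (0,2)=. (2,1)=. (4,2)=O -> step gives (0,1)='.' but target has 'O' -> reject
  (0,2)=. (2,1)=O (4,2)=. -> step reproduces the target at every cell -> ACCEPT
  (0,2)=. (2,1)=O (4,2)=O -> step gives (0,1)='.' but target has 'O' -> reject
  (0,2)=O (2,1)=. (4,2)=. -> step gives (0,1)='.' but target has 'O' -> reject
  (0,2)=O (2,1)=. (4,2)=O -> step gives (0,1)='.' but target has 'O' -> reject
  (0,2)=O (2,1)=O (4,2)=. -> step gives (0,1)='.' but target has 'O' -> reject
  (0,2)=O (2,1)=O (4,2)=O -> step gives (0,1)='.' but target has 'O' -> reject
Unique solution: (0,2)=dead, (2,1)=live, (4,2)=dead.
Check: live-neighbor counts of every cell in the completed generation 0:
43234
63134
42222
64424
43314
Applying B3/S23 to generation 0 with these counts gives:
.O.O.
.O.O.
.O..O
.....
.OO..
which matches the target exactly.

Answer: O...O
....O
OO..O
.O...
OO.O.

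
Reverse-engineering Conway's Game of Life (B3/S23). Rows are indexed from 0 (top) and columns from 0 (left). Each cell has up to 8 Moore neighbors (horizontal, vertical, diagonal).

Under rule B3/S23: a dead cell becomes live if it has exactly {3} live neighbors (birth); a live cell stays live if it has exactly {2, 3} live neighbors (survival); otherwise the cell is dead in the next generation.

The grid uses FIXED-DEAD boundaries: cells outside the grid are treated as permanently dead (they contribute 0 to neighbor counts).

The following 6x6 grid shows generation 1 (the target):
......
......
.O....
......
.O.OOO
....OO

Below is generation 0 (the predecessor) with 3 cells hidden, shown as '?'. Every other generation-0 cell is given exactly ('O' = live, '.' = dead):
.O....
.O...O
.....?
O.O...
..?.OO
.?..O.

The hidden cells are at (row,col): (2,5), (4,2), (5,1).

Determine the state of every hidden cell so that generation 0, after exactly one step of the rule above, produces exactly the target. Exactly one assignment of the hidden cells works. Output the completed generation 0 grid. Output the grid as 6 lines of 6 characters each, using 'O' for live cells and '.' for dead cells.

Answer: .O....
.O...O
......
O.O...
....OO
.O..O.

Derivation:
Hidden generation-0 cells (in order): (2,5), (4,2), (5,1).
A hidden cell only influences target cells in its own 3x3 neighborhood. Try each of the 2^3 = 8 assignments, step the completed generation 0 forward once under B3/S23, and compare with the target:
  (2,5)=. (4,2)=. (5,1)=. -> step gives (4,1)='.' but target has 'O' -> reject
  (2,5)=. (4,2)=. (5,1)=O -> step reproduces the target at every cell -> ACCEPT
  (2,5)=. (4,2)=O (5,1)=. -> step gives (3,1)='O' but target has '.' -> reject
  (2,5)=. (4,2)=O (5,1)=O -> step gives (3,1)='O' but target has '.' -> reject
  (2,5)=O (4,2)=. (5,1)=. -> step gives (3,4)='O' but target has '.' -> reject
  (2,5)=O (4,2)=. (5,1)=O -> step gives (3,4)='O' but target has '.' -> reject
  (2,5)=O (4,2)=O (5,1)=. -> step gives (3,1)='O' but target has '.' -> reject
  (2,5)=O (4,2)=O (5,1)=O -> step gives (3,1)='O' but target has '.' -> reject
Unique solution: (2,5)=dead, (4,2)=dead, (5,1)=live.
Check: live-neighbor counts of every cell in the completed generation 0:
212011
212010
232111
020222
232322
101223
Applying B3/S23 to generation 0 with these counts gives:
......
......
.O....
......
.O.OOO
....OO
which matches the target exactly.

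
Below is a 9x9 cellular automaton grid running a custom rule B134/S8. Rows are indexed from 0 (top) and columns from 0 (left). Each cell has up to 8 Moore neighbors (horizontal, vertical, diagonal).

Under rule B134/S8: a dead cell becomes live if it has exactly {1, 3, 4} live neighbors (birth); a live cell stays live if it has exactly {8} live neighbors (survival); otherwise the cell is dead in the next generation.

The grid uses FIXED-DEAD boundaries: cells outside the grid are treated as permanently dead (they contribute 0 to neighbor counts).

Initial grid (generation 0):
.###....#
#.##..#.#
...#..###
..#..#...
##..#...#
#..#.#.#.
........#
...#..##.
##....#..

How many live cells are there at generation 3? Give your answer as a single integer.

Simulating step by step:
Generation 0 (given above): 30 live cells
Generation 1: 33 live cells
.....###.
.#..#....
###.##...
.#.##.###
..##.##..
.#..#...#
##..#.##.
....#....
...##..##
Generation 2: 29 live cells
####....#
#.##..#.#
......##.
#........
.#......#
#.##..##.
...#.#...
...#.####
..#...#..
Generation 3: 24 live cells
.....###.
.........
.#..#....
..#..#.#.
#.#.##.#.
.#..#....
#.#.....#
.##.#....
.#...#.#.
Population at generation 3: 24

Answer: 24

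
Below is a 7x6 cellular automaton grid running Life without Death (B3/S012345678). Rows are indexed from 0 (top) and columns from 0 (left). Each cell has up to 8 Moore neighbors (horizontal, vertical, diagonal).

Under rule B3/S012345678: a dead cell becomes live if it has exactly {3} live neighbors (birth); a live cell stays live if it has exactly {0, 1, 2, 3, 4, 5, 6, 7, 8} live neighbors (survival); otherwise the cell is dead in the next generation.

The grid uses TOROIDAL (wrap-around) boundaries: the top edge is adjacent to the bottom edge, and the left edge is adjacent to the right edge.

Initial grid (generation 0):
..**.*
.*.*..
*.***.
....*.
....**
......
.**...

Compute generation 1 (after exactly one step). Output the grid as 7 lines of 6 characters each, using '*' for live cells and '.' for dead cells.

Simulating step by step:
Generation 0 (given above): 14 live cells
Generation 1: 21 live cells
(generation 1 grid is the final answer)

Answer: *.****
**.*.*
******
....*.
....**
......
.***..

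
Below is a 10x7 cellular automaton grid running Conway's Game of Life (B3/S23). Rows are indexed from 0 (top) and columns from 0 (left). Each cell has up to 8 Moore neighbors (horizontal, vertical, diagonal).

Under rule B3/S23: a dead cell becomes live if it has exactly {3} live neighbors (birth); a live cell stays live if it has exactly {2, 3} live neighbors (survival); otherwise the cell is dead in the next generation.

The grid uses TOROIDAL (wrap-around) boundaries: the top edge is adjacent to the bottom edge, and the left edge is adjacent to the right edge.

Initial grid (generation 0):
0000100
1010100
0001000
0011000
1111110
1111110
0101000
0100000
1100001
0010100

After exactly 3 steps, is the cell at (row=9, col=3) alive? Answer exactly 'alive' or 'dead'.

Simulating step by step:
Generation 0 (given above): 27 live cells
Generation 1: 18 live cells
0100110
0000100
0100100
0000000
1000010
0000010
0001000
0100000
1110000
1101010
Generation 2: 16 live cells
1111011
0001100
0000000
0000000
0000001
0000101
0000000
1100000
0000001
0001010
Generation 3: 19 live cells
1100011
1101111
0000000
0000000
0000010
0000010
1000000
1000000
1000001
0101010

Cell (9,3) at generation 3: 1 -> alive

Answer: alive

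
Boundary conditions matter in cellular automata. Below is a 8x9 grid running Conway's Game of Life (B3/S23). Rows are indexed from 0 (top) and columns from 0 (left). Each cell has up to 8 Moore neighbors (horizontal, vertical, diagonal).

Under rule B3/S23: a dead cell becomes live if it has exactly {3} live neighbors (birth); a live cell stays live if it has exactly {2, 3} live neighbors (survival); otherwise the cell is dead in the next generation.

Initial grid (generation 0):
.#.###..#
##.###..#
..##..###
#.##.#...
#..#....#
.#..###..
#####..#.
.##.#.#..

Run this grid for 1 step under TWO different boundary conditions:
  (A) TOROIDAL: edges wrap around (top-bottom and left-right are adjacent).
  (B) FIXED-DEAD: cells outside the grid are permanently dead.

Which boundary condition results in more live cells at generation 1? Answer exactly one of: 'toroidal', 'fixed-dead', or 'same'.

Answer: fixed-dead

Derivation:
Under TOROIDAL boundary, generation 1:
......###
.#.......
......##.
#.....#..
#..#..#.#
.....###.
#......#.
......###
Population = 20

Under FIXED-DEAD boundary, generation 1:
##.#.#...
##......#
#.....###
......#.#
#..#..#..
.....###.
#......#.
#...##...
Population = 24

Comparison: toroidal=20, fixed-dead=24 -> fixed-dead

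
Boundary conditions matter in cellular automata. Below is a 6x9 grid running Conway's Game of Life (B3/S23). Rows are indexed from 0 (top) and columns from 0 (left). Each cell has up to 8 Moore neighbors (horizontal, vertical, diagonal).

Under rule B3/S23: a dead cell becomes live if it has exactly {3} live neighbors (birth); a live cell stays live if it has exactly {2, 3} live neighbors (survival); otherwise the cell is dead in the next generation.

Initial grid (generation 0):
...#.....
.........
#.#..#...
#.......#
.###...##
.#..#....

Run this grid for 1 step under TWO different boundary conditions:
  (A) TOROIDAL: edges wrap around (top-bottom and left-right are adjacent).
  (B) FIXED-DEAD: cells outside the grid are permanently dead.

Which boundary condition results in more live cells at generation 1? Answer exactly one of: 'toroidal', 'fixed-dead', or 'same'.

Under TOROIDAL boundary, generation 1:
.........
.........
##......#
...#...#.
.###...##
##..#....
Population = 13

Under FIXED-DEAD boundary, generation 1:
.........
.........
.#.......
#..#...##
####...##
.#.#.....
Population = 13

Comparison: toroidal=13, fixed-dead=13 -> same

Answer: same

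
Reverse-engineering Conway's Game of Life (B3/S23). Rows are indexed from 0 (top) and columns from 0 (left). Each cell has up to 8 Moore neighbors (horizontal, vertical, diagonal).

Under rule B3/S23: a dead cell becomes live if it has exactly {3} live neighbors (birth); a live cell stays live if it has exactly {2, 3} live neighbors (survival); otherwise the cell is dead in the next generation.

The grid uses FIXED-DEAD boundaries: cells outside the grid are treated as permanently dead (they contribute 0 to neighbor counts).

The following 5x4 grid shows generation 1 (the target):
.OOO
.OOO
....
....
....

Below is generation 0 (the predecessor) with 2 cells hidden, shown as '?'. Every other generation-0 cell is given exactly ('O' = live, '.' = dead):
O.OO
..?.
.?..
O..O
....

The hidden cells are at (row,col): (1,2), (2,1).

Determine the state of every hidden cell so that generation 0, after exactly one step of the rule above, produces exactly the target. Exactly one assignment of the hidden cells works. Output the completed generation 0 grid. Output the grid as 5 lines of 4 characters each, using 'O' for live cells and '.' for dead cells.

Hidden generation-0 cells (in order): (1,2), (2,1).
A hidden cell only influences target cells in its own 3x3 neighborhood. Try each of the 2^2 = 4 assignments, step the completed generation 0 forward once under B3/S23, and compare with the target:
  (1,2)=. (2,1)=. -> step gives (0,1)='.' but target has 'O' -> reject
  (1,2)=. (2,1)=O -> step gives (0,1)='.' but target has 'O' -> reject
  (1,2)=O (2,1)=. -> step reproduces the target at every cell -> ACCEPT
  (1,2)=O (2,1)=O -> step gives (1,1)='.' but target has 'O' -> reject
Unique solution: (1,2)=live, (2,1)=dead.
Check: live-neighbor counts of every cell in the completed generation 0:
0322
1323
1222
0110
1111
Applying B3/S23 to generation 0 with these counts gives:
.OOO
.OOO
....
....
....
which matches the target exactly.

Answer: O.OO
..O.
....
O..O
....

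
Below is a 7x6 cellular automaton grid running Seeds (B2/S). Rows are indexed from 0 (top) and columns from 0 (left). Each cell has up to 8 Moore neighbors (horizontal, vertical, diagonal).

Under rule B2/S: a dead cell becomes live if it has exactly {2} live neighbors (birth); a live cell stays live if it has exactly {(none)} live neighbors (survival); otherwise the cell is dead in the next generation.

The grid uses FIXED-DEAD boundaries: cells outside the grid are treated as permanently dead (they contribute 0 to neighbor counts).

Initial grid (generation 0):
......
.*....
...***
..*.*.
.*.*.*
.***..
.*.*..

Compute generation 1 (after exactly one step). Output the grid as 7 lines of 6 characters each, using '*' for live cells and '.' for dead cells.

Simulating step by step:
Generation 0 (given above): 14 live cells
Generation 1: 8 live cells
(generation 1 grid is the final answer)

Answer: ......
..**.*
.*....
.*....
*.....
......
*...*.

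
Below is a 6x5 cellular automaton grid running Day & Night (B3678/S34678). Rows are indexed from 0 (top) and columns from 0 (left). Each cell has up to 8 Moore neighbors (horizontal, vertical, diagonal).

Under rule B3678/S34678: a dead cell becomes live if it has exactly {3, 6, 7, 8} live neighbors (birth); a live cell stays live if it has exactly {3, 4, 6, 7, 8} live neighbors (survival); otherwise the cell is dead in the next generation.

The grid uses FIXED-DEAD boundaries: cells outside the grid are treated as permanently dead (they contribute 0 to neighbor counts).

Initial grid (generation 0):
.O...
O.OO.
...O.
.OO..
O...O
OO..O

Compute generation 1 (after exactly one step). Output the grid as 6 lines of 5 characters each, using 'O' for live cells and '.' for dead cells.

Simulating step by step:
Generation 0 (given above): 12 live cells
Generation 1: 8 live cells
(generation 1 grid is the final answer)

Answer: ..O..
.OO..
...O.
...O.
O.OO.
.....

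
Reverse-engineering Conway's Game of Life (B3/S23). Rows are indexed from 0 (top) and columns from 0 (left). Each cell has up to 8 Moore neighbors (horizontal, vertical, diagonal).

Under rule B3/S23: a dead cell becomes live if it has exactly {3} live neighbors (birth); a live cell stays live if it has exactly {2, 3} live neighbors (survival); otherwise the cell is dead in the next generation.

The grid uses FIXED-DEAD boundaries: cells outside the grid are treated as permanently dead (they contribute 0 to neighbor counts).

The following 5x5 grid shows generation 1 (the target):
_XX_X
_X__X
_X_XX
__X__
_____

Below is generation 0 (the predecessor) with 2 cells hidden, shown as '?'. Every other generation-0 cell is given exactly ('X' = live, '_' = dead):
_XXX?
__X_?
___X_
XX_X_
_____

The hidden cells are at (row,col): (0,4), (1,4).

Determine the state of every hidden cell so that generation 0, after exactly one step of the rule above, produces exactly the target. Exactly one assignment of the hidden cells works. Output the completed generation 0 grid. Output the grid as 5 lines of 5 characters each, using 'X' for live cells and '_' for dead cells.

Hidden generation-0 cells (in order): (0,4), (1,4).
A hidden cell only influences target cells in its own 3x3 neighborhood. Try each of the 2^2 = 4 assignments, step the completed generation 0 forward once under B3/S23, and compare with the target:
  (0,4)=_ (1,4)=_ -> step gives (0,3)='X' but target has '_' -> reject
  (0,4)=_ (1,4)=X -> step gives (0,3)='X' but target has '_' -> reject
  (0,4)=X (1,4)=_ -> step gives (0,3)='X' but target has '_' -> reject
  (0,4)=X (1,4)=X -> step reproduces the target at every cell -> ACCEPT
Unique solution: (0,4)=live, (1,4)=live.
Check: live-neighbor counts of every cell in the completed generation 0:
12342
13463
23433
11312
22211
Applying B3/S23 to generation 0 with these counts gives:
_XX_X
_X__X
_X_XX
__X__
_____
which matches the target exactly.

Answer: _XXXX
__X_X
___X_
XX_X_
_____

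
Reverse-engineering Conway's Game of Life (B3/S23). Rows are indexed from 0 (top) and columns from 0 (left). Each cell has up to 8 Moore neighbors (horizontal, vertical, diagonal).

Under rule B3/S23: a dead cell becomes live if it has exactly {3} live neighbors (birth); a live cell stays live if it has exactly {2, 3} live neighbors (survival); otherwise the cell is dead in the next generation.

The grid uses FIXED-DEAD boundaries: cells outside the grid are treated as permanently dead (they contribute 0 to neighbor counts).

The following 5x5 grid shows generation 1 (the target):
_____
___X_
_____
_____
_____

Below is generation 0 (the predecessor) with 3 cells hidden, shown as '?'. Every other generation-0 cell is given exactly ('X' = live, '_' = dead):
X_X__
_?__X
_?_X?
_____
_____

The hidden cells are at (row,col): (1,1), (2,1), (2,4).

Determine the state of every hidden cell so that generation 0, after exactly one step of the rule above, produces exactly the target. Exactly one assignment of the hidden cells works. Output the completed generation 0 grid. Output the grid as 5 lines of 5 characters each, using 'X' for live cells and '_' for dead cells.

Answer: X_X__
____X
___X_
_____
_____

Derivation:
Hidden generation-0 cells (in order): (1,1), (2,1), (2,4).
A hidden cell only influences target cells in its own 3x3 neighborhood. Try each of the 2^3 = 8 assignments, step the completed generation 0 forward once under B3/S23, and compare with the target:
  (1,1)=_ (2,1)=_ (2,4)=_ -> step reproduces the target at every cell -> ACCEPT
  (1,1)=_ (2,1)=_ (2,4)=X -> step gives (1,3)='_' but target has 'X' -> reject
  (1,1)=_ (2,1)=X (2,4)=_ -> step gives (1,1)='X' but target has '_' -> reject
  (1,1)=_ (2,1)=X (2,4)=X -> step gives (1,1)='X' but target has '_' -> reject
  (1,1)=X (2,1)=_ (2,4)=_ -> step gives (0,1)='X' but target has '_' -> reject
  (1,1)=X (2,1)=_ (2,4)=X -> step gives (0,1)='X' but target has '_' -> reject
  (1,1)=X (2,1)=X (2,4)=_ -> step gives (0,1)='X' but target has '_' -> reject
  (1,1)=X (2,1)=X (2,4)=X -> step gives (0,1)='X' but target has '_' -> reject
Unique solution: (1,1)=dead, (2,1)=dead, (2,4)=dead.
Check: live-neighbor counts of every cell in the completed generation 0:
02021
12231
00112
00111
00000
Applying B3/S23 to generation 0 with these counts gives:
_____
___X_
_____
_____
_____
which matches the target exactly.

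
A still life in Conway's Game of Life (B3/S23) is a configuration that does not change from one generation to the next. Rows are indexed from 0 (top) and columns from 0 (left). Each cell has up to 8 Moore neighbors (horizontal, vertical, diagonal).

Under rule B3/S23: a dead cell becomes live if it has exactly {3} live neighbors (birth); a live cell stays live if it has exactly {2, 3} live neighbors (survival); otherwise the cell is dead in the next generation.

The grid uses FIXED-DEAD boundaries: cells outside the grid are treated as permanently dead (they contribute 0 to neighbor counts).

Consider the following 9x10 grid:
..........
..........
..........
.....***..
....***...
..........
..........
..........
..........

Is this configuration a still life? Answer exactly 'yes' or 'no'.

Compute generation 1 and compare to generation 0 (given above):
Generation 1:
..........
..........
......*...
....*..*..
....*..*..
.....*....
..........
..........
..........
Cell (2,6) differs: gen0=0 vs gen1=1 -> NOT a still life.

Answer: no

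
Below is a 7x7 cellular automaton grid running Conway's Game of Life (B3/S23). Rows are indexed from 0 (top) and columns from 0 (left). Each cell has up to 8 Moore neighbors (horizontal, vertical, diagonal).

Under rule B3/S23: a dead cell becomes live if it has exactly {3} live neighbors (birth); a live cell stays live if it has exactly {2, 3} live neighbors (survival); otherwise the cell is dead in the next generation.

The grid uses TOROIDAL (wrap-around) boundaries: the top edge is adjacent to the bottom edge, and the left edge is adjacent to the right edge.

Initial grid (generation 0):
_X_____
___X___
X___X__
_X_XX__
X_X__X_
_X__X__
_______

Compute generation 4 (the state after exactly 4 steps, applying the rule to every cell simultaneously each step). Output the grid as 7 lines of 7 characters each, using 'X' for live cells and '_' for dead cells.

Answer: _______
X______
_X____X
_X_____
_______
_______
_______

Derivation:
Simulating step by step:
Generation 0 (given above): 12 live cells
Generation 1: 13 live cells
_______
_______
__X_X__
XXXXXXX
X_X__X_
_X_____
_______
Generation 2: 7 live cells
_______
_______
X_X_X_X
X______
_____X_
_X_____
_______
Generation 3: 6 live cells
_______
_______
XX____X
XX___X_
_______
_______
_______
Generation 4: 4 live cells
(generation 4 grid is the final answer)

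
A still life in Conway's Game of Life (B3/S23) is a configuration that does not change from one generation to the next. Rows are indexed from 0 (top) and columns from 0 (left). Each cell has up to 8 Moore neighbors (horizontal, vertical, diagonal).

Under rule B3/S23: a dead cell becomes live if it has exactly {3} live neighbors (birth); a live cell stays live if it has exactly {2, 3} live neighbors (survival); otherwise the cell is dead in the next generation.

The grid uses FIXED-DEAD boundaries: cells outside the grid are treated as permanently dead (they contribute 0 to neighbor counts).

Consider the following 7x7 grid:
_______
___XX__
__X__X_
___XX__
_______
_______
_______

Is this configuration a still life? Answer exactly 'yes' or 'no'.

Answer: yes

Derivation:
Compute generation 1 and compare to generation 0 (given above):
Generation 1:
_______
___XX__
__X__X_
___XX__
_______
_______
_______
The grids are IDENTICAL -> still life.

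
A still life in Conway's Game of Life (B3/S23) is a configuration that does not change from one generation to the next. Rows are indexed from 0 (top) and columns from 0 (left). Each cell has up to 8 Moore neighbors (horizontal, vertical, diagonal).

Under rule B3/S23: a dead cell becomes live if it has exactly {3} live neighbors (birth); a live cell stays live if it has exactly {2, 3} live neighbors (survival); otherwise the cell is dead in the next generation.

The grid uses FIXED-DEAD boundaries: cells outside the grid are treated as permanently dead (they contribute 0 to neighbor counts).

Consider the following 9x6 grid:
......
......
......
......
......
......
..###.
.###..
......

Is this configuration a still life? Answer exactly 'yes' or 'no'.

Answer: no

Derivation:
Compute generation 1 and compare to generation 0 (given above):
Generation 1:
......
......
......
......
......
...#..
.#..#.
.#..#.
..#...
Cell (5,3) differs: gen0=0 vs gen1=1 -> NOT a still life.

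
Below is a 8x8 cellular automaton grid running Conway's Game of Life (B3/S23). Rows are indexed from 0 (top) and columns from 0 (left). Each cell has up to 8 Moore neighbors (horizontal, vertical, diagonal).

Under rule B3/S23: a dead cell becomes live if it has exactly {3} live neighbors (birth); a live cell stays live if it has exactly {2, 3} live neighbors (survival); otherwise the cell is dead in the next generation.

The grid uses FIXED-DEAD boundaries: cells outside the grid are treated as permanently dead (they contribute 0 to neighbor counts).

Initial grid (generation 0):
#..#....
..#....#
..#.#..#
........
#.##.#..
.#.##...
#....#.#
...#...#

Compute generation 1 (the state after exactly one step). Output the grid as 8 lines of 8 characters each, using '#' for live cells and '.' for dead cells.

Simulating step by step:
Generation 0 (given above): 19 live cells
Generation 1: 18 live cells
(generation 1 grid is the final answer)

Answer: ........
.##.....
...#....
.##.#...
.###....
##.#.##.
..##..#.
......#.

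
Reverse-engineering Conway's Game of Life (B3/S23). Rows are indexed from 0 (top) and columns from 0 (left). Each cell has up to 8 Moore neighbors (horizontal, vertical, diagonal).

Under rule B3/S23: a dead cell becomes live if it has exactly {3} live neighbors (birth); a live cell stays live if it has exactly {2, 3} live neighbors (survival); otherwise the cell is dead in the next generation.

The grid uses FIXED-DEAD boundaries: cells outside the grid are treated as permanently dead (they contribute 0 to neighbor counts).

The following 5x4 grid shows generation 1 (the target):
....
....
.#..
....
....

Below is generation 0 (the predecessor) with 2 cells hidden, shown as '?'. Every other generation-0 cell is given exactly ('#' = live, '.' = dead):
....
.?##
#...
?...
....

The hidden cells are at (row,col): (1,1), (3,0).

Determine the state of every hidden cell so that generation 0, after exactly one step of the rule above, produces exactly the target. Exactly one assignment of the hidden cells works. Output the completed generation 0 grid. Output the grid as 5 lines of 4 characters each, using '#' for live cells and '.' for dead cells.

Answer: ....
..##
#...
#...
....

Derivation:
Hidden generation-0 cells (in order): (1,1), (3,0).
A hidden cell only influences target cells in its own 3x3 neighborhood. Try each of the 2^2 = 4 assignments, step the completed generation 0 forward once under B3/S23, and compare with the target:
  (1,1)=. (3,0)=. -> step gives (2,1)='.' but target has '#' -> reject
  (1,1)=. (3,0)=# -> step reproduces the target at every cell -> ACCEPT
  (1,1)=# (3,0)=. -> step gives (0,2)='#' but target has '.' -> reject
  (1,1)=# (3,0)=# -> step gives (0,2)='#' but target has '.' -> reject
Unique solution: (1,1)=dead, (3,0)=live.
Check: live-neighbor counts of every cell in the completed generation 0:
0122
1211
1322
1200
1100
Applying B3/S23 to generation 0 with these counts gives:
....
....
.#..
....
....
which matches the target exactly.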